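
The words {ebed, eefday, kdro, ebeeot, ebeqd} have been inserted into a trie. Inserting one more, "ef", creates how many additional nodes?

The longest prefix of "ef" already in the trie is "e" (length 1).
Each of the 1 remaining characters creates one node.

1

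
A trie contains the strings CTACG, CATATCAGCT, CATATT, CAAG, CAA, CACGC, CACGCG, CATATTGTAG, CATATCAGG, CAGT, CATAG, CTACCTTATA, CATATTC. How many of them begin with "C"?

Filter for entries beginning with "C":
Words under "C": CAA, CAAG, CACGC, CACGCG, CAGT, CATAG, CATATCAGCT, CATATCAGG, CATATT, CATATTC, CATATTGTAG, CTACCTTATA, CTACG
Count: 13

13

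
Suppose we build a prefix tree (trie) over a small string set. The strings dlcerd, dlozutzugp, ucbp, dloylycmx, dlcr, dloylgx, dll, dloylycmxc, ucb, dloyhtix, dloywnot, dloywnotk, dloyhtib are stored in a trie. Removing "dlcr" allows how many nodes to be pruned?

Walk "dlcr" from the leaf back toward the root, removing each node that no remaining word uses.
The suffix "r" (1 node) is used only by "dlcr"; the node for "dlc" still has the child "e", so pruning stops there.
Nodes removed: 1

1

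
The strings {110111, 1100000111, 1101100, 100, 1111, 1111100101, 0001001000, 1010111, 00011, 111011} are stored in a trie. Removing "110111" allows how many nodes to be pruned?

A node on "110111"'s path can go only if nothing else ends at it or branches off below it.
The suffix "1" (1 node) is used only by "110111"; the node for "11011" still has the child "0", so pruning stops there.
Nodes removed: 1

1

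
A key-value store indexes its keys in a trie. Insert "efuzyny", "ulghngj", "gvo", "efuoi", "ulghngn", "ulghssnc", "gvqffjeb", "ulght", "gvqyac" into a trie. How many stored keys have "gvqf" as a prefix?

Traverse to the node for "gvqf", then collect every word in that subtree.
Words under "gvqf": gvqffjeb
Count: 1

1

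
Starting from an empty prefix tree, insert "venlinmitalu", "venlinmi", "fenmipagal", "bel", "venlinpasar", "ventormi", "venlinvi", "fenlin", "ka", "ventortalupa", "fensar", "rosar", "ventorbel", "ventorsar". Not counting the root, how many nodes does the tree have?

For each word, the new-node count is its length minus the longest prefix already in the trie:
  "venlinmitalu" → 12 new (v, e, n, l, i, n, m, i, t, a, l, u)
  "venlinmi" → prefix "venlinmi" already present; 0 new (none)
  "fenmipagal" → 10 new (f, e, n, m, i, p, a, g, a, l)
  "bel" → 3 new (b, e, l)
  "venlinpasar" → prefix "venlin" already present; 5 new (p, a, s, a, r)
  "ventormi" → prefix "ven" already present; 5 new (t, o, r, m, i)
  "venlinvi" → prefix "venlin" already present; 2 new (v, i)
  "fenlin" → prefix "fen" already present; 3 new (l, i, n)
  "ka" → 2 new (k, a)
  "ventortalupa" → prefix "ventor" already present; 6 new (t, a, l, u, p, a)
  "fensar" → prefix "fen" already present; 3 new (s, a, r)
  "rosar" → 5 new (r, o, s, a, r)
  "ventorbel" → prefix "ventor" already present; 3 new (b, e, l)
  "ventorsar" → prefix "ventor" already present; 3 new (s, a, r)
Total nodes = 12 + 0 + 10 + 3 + 5 + 5 + 2 + 3 + 2 + 6 + 3 + 5 + 3 + 3 = 62

62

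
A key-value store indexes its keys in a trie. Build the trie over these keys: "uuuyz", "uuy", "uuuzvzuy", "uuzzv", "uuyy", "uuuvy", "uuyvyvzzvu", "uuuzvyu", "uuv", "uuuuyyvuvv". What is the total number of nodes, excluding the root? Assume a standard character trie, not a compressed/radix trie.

34

Trie structure (* marks end of a word):
(root)
└─ u
   └─ u
      ├─ u
      │  ├─ u
      │  │  └─ y
      │  │     └─ y
      │  │        └─ v
      │  │           └─ u
      │  │              └─ v
      │  │                 └─ v *
      │  ├─ v
      │  │  └─ y *
      │  ├─ y
      │  │  └─ z *
      │  └─ z
      │     └─ v
      │        ├─ y
      │        │  └─ u *
      │        └─ z
      │           └─ u
      │              └─ y *
      ├─ v *
      ├─ y *
      │  ├─ v
      │  │  └─ y
      │  │     └─ v
      │  │        └─ z
      │  │           └─ z
      │  │              └─ v
      │  │                 └─ u *
      │  └─ y *
      └─ z
         └─ z
            └─ v *
Counting every labelled node above: 34.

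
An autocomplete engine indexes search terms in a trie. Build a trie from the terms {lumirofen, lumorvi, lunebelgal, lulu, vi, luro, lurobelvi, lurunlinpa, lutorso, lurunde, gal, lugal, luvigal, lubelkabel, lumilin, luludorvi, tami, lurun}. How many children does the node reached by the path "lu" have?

8

Follow the path "lu" to its node, then look at its outgoing edges.
Characters that immediately follow "lu" among the stored strings: {b, g, l, m, n, r, t, v}.
That node has 8 child edges.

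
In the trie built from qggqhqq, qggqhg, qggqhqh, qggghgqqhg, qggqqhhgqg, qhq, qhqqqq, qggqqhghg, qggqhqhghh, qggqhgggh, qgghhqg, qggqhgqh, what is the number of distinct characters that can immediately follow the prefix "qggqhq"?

Follow the path "qggqhq" to its node, then look at its outgoing edges.
Characters that immediately follow "qggqhq" among the stored strings: {h, q}.
That node has 2 child edges.

2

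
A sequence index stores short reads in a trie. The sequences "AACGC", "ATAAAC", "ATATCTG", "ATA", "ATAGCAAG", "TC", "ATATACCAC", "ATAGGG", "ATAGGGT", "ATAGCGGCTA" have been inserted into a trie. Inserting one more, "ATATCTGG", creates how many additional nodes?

"ATATCTG" is already a path in the trie; the remaining "G" must be added.
So 8 − 7 = 1 new nodes.

1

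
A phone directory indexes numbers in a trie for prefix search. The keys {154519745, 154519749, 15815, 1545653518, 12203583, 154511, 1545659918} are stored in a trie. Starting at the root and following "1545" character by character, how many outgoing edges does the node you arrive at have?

2

The children of the "1545" node are the distinct next characters among strings starting with "1545".
Characters that immediately follow "1545" among the stored strings: {1, 6}.
That node has 2 child edges.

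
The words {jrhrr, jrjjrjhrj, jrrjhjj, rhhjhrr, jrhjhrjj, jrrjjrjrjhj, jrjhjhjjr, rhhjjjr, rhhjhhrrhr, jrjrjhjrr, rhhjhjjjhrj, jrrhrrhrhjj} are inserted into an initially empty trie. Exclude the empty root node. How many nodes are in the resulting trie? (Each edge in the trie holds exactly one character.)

Trace insertions, counting only characters that open a new branch:
  "jrhrr" → 5 new (j, r, h, r, r)
  "jrjjrjhrj" → prefix "jr" already present; 7 new (j, j, r, j, h, r, j)
  "jrrjhjj" → prefix "jr" already present; 5 new (r, j, h, j, j)
  "rhhjhrr" → 7 new (r, h, h, j, h, r, r)
  "jrhjhrjj" → prefix "jrh" already present; 5 new (j, h, r, j, j)
  "jrrjjrjrjhj" → prefix "jrrj" already present; 7 new (j, r, j, r, j, h, j)
  "jrjhjhjjr" → prefix "jrj" already present; 6 new (h, j, h, j, j, r)
  "rhhjjjr" → prefix "rhhj" already present; 3 new (j, j, r)
  "rhhjhhrrhr" → prefix "rhhjh" already present; 5 new (h, r, r, h, r)
  "jrjrjhjrr" → prefix "jrj" already present; 6 new (r, j, h, j, r, r)
  "rhhjhjjjhrj" → prefix "rhhjh" already present; 6 new (j, j, j, h, r, j)
  "jrrhrrhrhjj" → prefix "jrr" already present; 8 new (h, r, r, h, r, h, j, j)
Total nodes = 5 + 7 + 5 + 7 + 5 + 7 + 6 + 3 + 5 + 6 + 6 + 8 = 70

70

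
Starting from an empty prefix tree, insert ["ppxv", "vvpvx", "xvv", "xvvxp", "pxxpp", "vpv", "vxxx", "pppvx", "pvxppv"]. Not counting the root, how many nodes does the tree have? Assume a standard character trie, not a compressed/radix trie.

31

Trie structure (* marks end of a word):
(root)
├─ p
│  ├─ p
│  │  ├─ p
│  │  │  └─ v
│  │  │     └─ x *
│  │  └─ x
│  │     └─ v *
│  ├─ v
│  │  └─ x
│  │     └─ p
│  │        └─ p
│  │           └─ v *
│  └─ x
│     └─ x
│        └─ p
│           └─ p *
├─ v
│  ├─ p
│  │  └─ v *
│  ├─ v
│  │  └─ p
│  │     └─ v
│  │        └─ x *
│  └─ x
│     └─ x
│        └─ x *
└─ x
   └─ v
      └─ v *
         └─ x
            └─ p *
Counting every labelled node above: 31.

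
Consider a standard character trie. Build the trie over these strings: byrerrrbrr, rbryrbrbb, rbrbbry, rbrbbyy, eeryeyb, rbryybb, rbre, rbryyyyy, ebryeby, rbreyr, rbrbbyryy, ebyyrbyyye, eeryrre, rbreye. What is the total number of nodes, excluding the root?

62

For each word, the new-node count is its length minus the longest prefix already in the trie:
  "byrerrrbrr" → 10 new (b, y, r, e, r, r, r, b, r, r)
  "rbryrbrbb" → 9 new (r, b, r, y, r, b, r, b, b)
  "rbrbbry" → prefix "rbr" already present; 4 new (b, b, r, y)
  "rbrbbyy" → prefix "rbrbb" already present; 2 new (y, y)
  "eeryeyb" → 7 new (e, e, r, y, e, y, b)
  "rbryybb" → prefix "rbry" already present; 3 new (y, b, b)
  "rbre" → prefix "rbr" already present; 1 new (e)
  "rbryyyyy" → prefix "rbryy" already present; 3 new (y, y, y)
  "ebryeby" → prefix "e" already present; 6 new (b, r, y, e, b, y)
  "rbreyr" → prefix "rbre" already present; 2 new (y, r)
  "rbrbbyryy" → prefix "rbrbby" already present; 3 new (r, y, y)
  "ebyyrbyyye" → prefix "eb" already present; 8 new (y, y, r, b, y, y, y, e)
  "eeryrre" → prefix "eery" already present; 3 new (r, r, e)
  "rbreye" → prefix "rbrey" already present; 1 new (e)
Total nodes = 10 + 9 + 4 + 2 + 7 + 3 + 1 + 3 + 6 + 2 + 3 + 8 + 3 + 1 = 62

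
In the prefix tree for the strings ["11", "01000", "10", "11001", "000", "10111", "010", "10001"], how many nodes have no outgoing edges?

A leaf is a node with no children — equivalently, the end of a word that is not a proper prefix of any other stored word.
Those words: "000", "01000", "10001", "10111", "11001"
Leaf count: 5

5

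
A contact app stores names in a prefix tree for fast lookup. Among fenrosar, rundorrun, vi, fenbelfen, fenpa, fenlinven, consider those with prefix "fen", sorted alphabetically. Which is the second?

Words with prefix "fen", in lexicographic order: "fenbelfen", "fenlinven", "fenpa", "fenrosar"
Position 2: fenlinven

fenlinven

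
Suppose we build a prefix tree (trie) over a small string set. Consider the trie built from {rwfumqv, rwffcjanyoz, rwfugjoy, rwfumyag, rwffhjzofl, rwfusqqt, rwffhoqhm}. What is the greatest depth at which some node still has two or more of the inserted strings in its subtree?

Equivalently: take the maximum, over all pairs, of their longest common prefix length.
e.g. "rwffhjzofl" and "rwffhoqhm" share the prefix "rwffh" of length 5; no pair shares a longer one.
Longest shared-prefix length: 5

5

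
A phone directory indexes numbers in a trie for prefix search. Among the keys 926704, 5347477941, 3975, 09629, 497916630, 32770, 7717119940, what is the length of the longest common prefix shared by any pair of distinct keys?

Equivalently: take the maximum, over all pairs, of their longest common prefix length.
e.g. "32770" and "3975" share the prefix "3" of length 1; no pair shares a longer one.
Longest shared-prefix length: 1

1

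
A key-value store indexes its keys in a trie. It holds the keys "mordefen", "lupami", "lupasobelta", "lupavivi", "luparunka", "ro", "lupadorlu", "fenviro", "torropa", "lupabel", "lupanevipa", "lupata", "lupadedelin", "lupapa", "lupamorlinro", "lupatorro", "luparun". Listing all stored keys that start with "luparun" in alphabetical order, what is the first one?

Filter for "luparun…" and sort: "luparun", "luparunka"
The 1st is luparun.

luparun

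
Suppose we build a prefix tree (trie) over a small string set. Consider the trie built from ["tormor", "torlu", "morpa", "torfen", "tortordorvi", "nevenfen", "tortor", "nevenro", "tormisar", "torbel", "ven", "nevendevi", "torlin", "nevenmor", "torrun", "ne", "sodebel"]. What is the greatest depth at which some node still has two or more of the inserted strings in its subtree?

6

Look for the deepest trie node that still has at least two words in its subtree.
e.g. "tortor" and "tortordorvi" share the prefix "tortor" of length 6; no pair shares a longer one.
Longest shared-prefix length: 6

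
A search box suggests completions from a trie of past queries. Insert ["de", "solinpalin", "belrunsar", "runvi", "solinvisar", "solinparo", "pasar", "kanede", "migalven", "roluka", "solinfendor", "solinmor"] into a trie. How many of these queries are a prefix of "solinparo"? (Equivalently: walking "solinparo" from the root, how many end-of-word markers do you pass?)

1

Check each prefix of "solinparo" against the stored set — each match is an end-marker on the path.
Prefixes of the query that are stored words: "solinparo"
Count: 1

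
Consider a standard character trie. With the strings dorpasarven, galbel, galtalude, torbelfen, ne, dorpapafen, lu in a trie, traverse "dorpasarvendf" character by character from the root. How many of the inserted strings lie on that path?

1

Check each prefix of "dorpasarvendf" against the stored set — each match is an end-marker on the path.
Prefixes of the query that are stored words: "dorpasarven"
Count: 1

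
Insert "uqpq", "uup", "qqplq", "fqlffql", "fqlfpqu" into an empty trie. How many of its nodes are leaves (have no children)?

5

Leaves are exactly the stored words that no other stored word extends.
Those words: "fqlffql", "fqlfpqu", "qqplq", "uqpq", "uup"
Leaf count: 5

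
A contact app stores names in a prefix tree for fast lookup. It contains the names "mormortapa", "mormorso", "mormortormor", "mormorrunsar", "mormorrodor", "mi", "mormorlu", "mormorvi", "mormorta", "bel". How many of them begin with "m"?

9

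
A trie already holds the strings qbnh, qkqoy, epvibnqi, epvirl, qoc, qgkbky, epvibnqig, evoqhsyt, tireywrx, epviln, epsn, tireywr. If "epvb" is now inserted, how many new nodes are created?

"epv" is already a path in the trie; the remaining "b" must be added.
Each of the 1 remaining characters creates one node.

1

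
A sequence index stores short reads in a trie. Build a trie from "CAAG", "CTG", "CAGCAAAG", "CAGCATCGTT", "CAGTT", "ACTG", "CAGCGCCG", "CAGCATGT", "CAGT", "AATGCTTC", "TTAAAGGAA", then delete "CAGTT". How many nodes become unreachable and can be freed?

1

Walk "CAGTT" from the leaf back toward the root, removing each node that no remaining word uses.
The suffix "T" (1 node) is used only by "CAGTT"; "CAGT" is itself a stored word, so pruning stops there.
Nodes removed: 1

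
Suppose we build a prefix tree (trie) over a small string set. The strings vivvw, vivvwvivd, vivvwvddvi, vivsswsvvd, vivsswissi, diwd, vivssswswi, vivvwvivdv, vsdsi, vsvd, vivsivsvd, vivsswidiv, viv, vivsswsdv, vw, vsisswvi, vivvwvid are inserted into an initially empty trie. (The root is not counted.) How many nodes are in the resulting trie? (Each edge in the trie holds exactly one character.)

Insert word by word; a character creates a node only if that edge doesn't already exist:
  "vivvw" → 5 new (v, i, v, v, w)
  "vivvwvivd" → prefix "vivvw" already present; 4 new (v, i, v, d)
  "vivvwvddvi" → prefix "vivvwv" already present; 4 new (d, d, v, i)
  "vivsswsvvd" → prefix "viv" already present; 7 new (s, s, w, s, v, v, d)
  "vivsswissi" → prefix "vivssw" already present; 4 new (i, s, s, i)
  "diwd" → 4 new (d, i, w, d)
  "vivssswswi" → prefix "vivss" already present; 5 new (s, w, s, w, i)
  "vivvwvivdv" → prefix "vivvwvivd" already present; 1 new (v)
  "vsdsi" → prefix "v" already present; 4 new (s, d, s, i)
  "vsvd" → prefix "vs" already present; 2 new (v, d)
  "vivsivsvd" → prefix "vivs" already present; 5 new (i, v, s, v, d)
  "vivsswidiv" → prefix "vivsswi" already present; 3 new (d, i, v)
  "viv" → prefix "viv" already present; 0 new (none)
  "vivsswsdv" → prefix "vivssws" already present; 2 new (d, v)
  "vw" → prefix "v" already present; 1 new (w)
  "vsisswvi" → prefix "vs" already present; 6 new (i, s, s, w, v, i)
  "vivvwvid" → prefix "vivvwvi" already present; 1 new (d)
Total nodes = 5 + 4 + 4 + 7 + 4 + 4 + 5 + 1 + 4 + 2 + 5 + 3 + 0 + 2 + 1 + 6 + 1 = 58

58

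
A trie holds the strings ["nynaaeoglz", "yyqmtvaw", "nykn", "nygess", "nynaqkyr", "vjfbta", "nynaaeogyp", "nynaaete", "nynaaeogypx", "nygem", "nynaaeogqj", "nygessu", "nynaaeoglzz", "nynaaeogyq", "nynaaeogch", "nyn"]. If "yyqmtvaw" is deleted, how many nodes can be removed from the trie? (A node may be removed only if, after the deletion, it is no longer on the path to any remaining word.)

8

Walk "yyqmtvaw" from the leaf back toward the root, removing each node that no remaining word uses.
No other word shares any prefix with "yyqmtvaw", so all 8 of its nodes go.
Nodes removed: 8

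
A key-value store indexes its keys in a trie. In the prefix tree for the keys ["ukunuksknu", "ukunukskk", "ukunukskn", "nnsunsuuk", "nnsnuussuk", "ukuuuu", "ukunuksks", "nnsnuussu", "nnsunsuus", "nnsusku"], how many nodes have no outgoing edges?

Leaves are exactly the stored words that no other stored word extends.
Those words: "nnsnuussuk", "nnsunsuuk", "nnsunsuus", "nnsusku", "ukunukskk", "ukunuksknu", "ukunuksks", "ukuuuu"
Leaf count: 8

8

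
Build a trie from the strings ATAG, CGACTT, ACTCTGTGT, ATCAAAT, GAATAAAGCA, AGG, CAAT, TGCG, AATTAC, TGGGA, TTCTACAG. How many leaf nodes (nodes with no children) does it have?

11

A leaf is a node with no children — equivalently, the end of a word that is not a proper prefix of any other stored word.
Those words: "AATTAC", "ACTCTGTGT", "AGG", "ATAG", "ATCAAAT", "CAAT", "CGACTT", "GAATAAAGCA", "TGCG", "TGGGA", "TTCTACAG"
Leaf count: 11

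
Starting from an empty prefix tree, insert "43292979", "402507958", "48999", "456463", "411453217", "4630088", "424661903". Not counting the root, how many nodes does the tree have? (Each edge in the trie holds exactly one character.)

47

For each word, the new-node count is its length minus the longest prefix already in the trie:
  "43292979" → 8 new (4, 3, 2, 9, 2, 9, 7, 9)
  "402507958" → prefix "4" already present; 8 new (0, 2, 5, 0, 7, 9, 5, 8)
  "48999" → prefix "4" already present; 4 new (8, 9, 9, 9)
  "456463" → prefix "4" already present; 5 new (5, 6, 4, 6, 3)
  "411453217" → prefix "4" already present; 8 new (1, 1, 4, 5, 3, 2, 1, 7)
  "4630088" → prefix "4" already present; 6 new (6, 3, 0, 0, 8, 8)
  "424661903" → prefix "4" already present; 8 new (2, 4, 6, 6, 1, 9, 0, 3)
Total nodes = 8 + 8 + 4 + 5 + 8 + 6 + 8 = 47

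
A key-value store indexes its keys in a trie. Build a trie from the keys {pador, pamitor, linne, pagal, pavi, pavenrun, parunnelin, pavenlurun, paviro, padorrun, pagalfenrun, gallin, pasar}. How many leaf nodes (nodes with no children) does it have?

A leaf is a node with no children — equivalently, the end of a word that is not a proper prefix of any other stored word.
Those words: "gallin", "linne", "padorrun", "pagalfenrun", "pamitor", "parunnelin", "pasar", "pavenlurun", "pavenrun", "paviro"
Leaf count: 10

10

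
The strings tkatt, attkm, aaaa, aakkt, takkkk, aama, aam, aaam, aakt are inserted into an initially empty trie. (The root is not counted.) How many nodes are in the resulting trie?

Insert word by word; a character creates a node only if that edge doesn't already exist:
  "tkatt" → 5 new (t, k, a, t, t)
  "attkm" → 5 new (a, t, t, k, m)
  "aaaa" → prefix "a" already present; 3 new (a, a, a)
  "aakkt" → prefix "aa" already present; 3 new (k, k, t)
  "takkkk" → prefix "t" already present; 5 new (a, k, k, k, k)
  "aama" → prefix "aa" already present; 2 new (m, a)
  "aam" → prefix "aam" already present; 0 new (none)
  "aaam" → prefix "aaa" already present; 1 new (m)
  "aakt" → prefix "aak" already present; 1 new (t)
Total nodes = 5 + 5 + 3 + 3 + 5 + 2 + 0 + 1 + 1 = 25

25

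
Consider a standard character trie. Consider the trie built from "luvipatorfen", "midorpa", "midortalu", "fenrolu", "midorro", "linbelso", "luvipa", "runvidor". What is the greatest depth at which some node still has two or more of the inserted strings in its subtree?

6

Equivalently: take the maximum, over all pairs, of their longest common prefix length.
e.g. "luvipa" and "luvipatorfen" share the prefix "luvipa" of length 6; no pair shares a longer one.
Longest shared-prefix length: 6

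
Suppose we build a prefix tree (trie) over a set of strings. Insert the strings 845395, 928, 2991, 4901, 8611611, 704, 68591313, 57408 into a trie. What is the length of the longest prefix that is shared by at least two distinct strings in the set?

The deepest shared node is where two words last agree before diverging.
"845395" and "8611611" agree on "8" (1 characters) before diverging; nothing deeper is shared.
Longest shared-prefix length: 1

1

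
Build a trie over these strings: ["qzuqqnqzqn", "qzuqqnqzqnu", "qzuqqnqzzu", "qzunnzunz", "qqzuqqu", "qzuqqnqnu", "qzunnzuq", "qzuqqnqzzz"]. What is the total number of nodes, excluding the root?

Trie structure (* marks end of a word):
(root)
└─ q
   ├─ q
   │  └─ z
   │     └─ u
   │        └─ q
   │           └─ q
   │              └─ u *
   └─ z
      └─ u
         ├─ n
         │  └─ n
         │     └─ z
         │        └─ u
         │           ├─ n
         │           │  └─ z *
         │           └─ q *
         └─ q
            └─ q
               └─ n
                  └─ q
                     ├─ n
                     │  └─ u *
                     └─ z
                        ├─ q
                        │  └─ n *
                        │     └─ u *
                        └─ z
                           ├─ u *
                           └─ z *
Counting every labelled node above: 29.

29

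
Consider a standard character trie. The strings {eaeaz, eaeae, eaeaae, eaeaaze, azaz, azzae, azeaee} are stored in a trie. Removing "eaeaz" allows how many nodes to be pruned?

Walk "eaeaz" from the leaf back toward the root, removing each node that no remaining word uses.
The suffix "z" (1 node) is used only by "eaeaz"; the node for "eaea" still has the child "e", so pruning stops there.
Nodes removed: 1

1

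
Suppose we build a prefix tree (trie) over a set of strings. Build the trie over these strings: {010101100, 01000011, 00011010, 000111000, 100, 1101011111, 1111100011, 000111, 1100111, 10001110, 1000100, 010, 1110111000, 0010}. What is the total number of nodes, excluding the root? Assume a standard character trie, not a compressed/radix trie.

65

For each word, the new-node count is its length minus the longest prefix already in the trie:
  "010101100" → 9 new (0, 1, 0, 1, 0, 1, 1, 0, 0)
  "01000011" → prefix "010" already present; 5 new (0, 0, 0, 1, 1)
  "00011010" → prefix "0" already present; 7 new (0, 0, 1, 1, 0, 1, 0)
  "000111000" → prefix "00011" already present; 4 new (1, 0, 0, 0)
  "100" → 3 new (1, 0, 0)
  "1101011111" → prefix "1" already present; 9 new (1, 0, 1, 0, 1, 1, 1, 1, 1)
  "1111100011" → prefix "11" already present; 8 new (1, 1, 1, 0, 0, 0, 1, 1)
  "000111" → prefix "000111" already present; 0 new (none)
  "1100111" → prefix "110" already present; 4 new (0, 1, 1, 1)
  "10001110" → prefix "100" already present; 5 new (0, 1, 1, 1, 0)
  "1000100" → prefix "10001" already present; 2 new (0, 0)
  "010" → prefix "010" already present; 0 new (none)
  "1110111000" → prefix "111" already present; 7 new (0, 1, 1, 1, 0, 0, 0)
  "0010" → prefix "00" already present; 2 new (1, 0)
Total nodes = 9 + 5 + 7 + 4 + 3 + 9 + 8 + 0 + 4 + 5 + 2 + 0 + 7 + 2 = 65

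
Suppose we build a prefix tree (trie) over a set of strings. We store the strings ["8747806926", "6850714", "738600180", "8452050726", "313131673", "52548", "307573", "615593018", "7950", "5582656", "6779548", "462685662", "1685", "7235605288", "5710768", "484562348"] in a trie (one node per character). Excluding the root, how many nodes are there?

113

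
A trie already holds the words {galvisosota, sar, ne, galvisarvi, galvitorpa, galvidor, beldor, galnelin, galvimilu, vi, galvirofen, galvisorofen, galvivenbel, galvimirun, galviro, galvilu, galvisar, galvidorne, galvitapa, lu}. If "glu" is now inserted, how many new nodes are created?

2

The longest prefix of "glu" already in the trie is "g" (length 1).
So 3 − 1 = 2 new nodes.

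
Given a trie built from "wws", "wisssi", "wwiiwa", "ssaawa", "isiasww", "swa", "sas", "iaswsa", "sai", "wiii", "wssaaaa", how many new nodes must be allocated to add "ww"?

0

"ww" is already a full path in the trie; only an end-marker is added.
No new nodes are needed: 0.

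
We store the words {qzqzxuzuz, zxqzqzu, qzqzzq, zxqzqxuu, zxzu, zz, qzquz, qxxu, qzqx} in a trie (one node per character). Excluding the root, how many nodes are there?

Trie structure (* marks end of a word):
(root)
├─ q
│  ├─ x
│  │  └─ x
│  │     └─ u *
│  └─ z
│     └─ q
│        ├─ u
│        │  └─ z *
│        ├─ x *
│        └─ z
│           ├─ x
│           │  └─ u
│           │     └─ z
│           │        └─ u
│           │           └─ z *
│           └─ z
│              └─ q *
└─ z
   ├─ x
   │  ├─ q
   │  │  └─ z
   │  │     └─ q
   │  │        ├─ x
   │  │        │  └─ u
   │  │        │     └─ u *
   │  │        └─ z
   │  │           └─ u *
   │  └─ z
   │     └─ u *
   └─ z *
Counting every labelled node above: 30.

30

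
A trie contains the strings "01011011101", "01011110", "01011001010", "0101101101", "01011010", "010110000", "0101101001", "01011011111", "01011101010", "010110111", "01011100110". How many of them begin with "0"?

Walk to "0"; the words in its subtree are exactly those with that prefix.
Matches: "010110000", "01011001010", "01011010", "0101101001", "0101101101", "010110111", "01011011101", "01011011111", "01011100110", "01011101010", "01011110"
Count: 11

11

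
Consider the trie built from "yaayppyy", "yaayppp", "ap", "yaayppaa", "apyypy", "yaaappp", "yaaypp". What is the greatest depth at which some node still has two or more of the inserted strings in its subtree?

Look for the deepest trie node that still has at least two words in its subtree.
"yaaypp" and "yaayppaa" agree on "yaaypp" (6 characters) before diverging; nothing deeper is shared.
Longest shared-prefix length: 6

6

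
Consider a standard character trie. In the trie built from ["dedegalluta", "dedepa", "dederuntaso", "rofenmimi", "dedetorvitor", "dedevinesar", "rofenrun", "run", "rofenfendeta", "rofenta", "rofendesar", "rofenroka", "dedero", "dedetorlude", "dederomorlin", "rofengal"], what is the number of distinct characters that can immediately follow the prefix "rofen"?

Follow the path "rofen" to its node, then look at its outgoing edges.
Characters that immediately follow "rofen" among the stored strings: {d, f, g, m, r, t}.
That node has 6 child edges.

6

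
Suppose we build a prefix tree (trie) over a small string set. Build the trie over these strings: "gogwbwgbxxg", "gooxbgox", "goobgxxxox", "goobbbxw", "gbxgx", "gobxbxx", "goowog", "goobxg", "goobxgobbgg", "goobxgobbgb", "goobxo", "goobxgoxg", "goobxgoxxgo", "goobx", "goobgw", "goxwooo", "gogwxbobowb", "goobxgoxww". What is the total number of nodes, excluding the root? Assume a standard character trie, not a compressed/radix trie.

69

Insert word by word; a character creates a node only if that edge doesn't already exist:
  "gogwbwgbxxg" → 11 new (g, o, g, w, b, w, g, b, x, x, g)
  "gooxbgox" → prefix "go" already present; 6 new (o, x, b, g, o, x)
  "goobgxxxox" → prefix "goo" already present; 7 new (b, g, x, x, x, o, x)
  "goobbbxw" → prefix "goob" already present; 4 new (b, b, x, w)
  "gbxgx" → prefix "g" already present; 4 new (b, x, g, x)
  "gobxbxx" → prefix "go" already present; 5 new (b, x, b, x, x)
  "goowog" → prefix "goo" already present; 3 new (w, o, g)
  "goobxg" → prefix "goob" already present; 2 new (x, g)
  "goobxgobbgg" → prefix "goobxg" already present; 5 new (o, b, b, g, g)
  "goobxgobbgb" → prefix "goobxgobbg" already present; 1 new (b)
  "goobxo" → prefix "goobx" already present; 1 new (o)
  "goobxgoxg" → prefix "goobxgo" already present; 2 new (x, g)
  "goobxgoxxgo" → prefix "goobxgox" already present; 3 new (x, g, o)
  "goobx" → prefix "goobx" already present; 0 new (none)
  "goobgw" → prefix "goobg" already present; 1 new (w)
  "goxwooo" → prefix "go" already present; 5 new (x, w, o, o, o)
  "gogwxbobowb" → prefix "gogw" already present; 7 new (x, b, o, b, o, w, b)
  "goobxgoxww" → prefix "goobxgox" already present; 2 new (w, w)
Total nodes = 11 + 6 + 7 + 4 + 4 + 5 + 3 + 2 + 5 + 1 + 1 + 2 + 3 + 0 + 1 + 5 + 7 + 2 = 69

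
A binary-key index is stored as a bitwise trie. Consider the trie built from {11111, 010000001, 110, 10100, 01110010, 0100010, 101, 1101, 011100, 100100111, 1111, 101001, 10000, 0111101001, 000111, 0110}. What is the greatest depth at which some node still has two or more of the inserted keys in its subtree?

6

Equivalently: take the maximum, over all pairs, of their longest common prefix length.
"011100" and "01110010" agree on "011100" (6 characters) before diverging; nothing deeper is shared.
Longest shared-prefix length: 6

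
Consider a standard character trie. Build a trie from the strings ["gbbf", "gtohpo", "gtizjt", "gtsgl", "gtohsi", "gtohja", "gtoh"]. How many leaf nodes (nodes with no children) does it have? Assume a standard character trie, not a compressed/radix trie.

Leaves are exactly the stored words that no other stored word extends.
Those words: "gbbf", "gtizjt", "gtohja", "gtohpo", "gtohsi", "gtsgl"
Leaf count: 6

6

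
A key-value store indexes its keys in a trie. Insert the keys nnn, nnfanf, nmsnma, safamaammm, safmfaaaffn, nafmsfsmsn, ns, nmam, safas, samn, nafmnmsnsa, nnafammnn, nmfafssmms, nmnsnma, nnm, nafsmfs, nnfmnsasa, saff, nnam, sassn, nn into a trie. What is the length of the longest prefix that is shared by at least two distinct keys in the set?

4

Look for the deepest trie node that still has at least two words in its subtree.
e.g. "nafmnmsnsa" and "nafmsfsmsn" share the prefix "nafm" of length 4; no pair shares a longer one.
Longest shared-prefix length: 4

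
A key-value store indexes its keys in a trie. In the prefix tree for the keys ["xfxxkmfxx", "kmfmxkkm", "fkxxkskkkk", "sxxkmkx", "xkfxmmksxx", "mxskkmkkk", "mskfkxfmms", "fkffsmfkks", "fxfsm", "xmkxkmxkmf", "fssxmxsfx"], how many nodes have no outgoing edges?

A leaf is a node with no children — equivalently, the end of a word that is not a proper prefix of any other stored word.
Those words: "fkffsmfkks", "fkxxkskkkk", "fssxmxsfx", "fxfsm", "kmfmxkkm", "mskfkxfmms", "mxskkmkkk", "sxxkmkx", "xfxxkmfxx", "xkfxmmksxx", "xmkxkmxkmf"
Leaf count: 11

11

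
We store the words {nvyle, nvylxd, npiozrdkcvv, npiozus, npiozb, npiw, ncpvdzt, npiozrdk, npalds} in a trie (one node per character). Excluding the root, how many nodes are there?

For each word, the new-node count is its length minus the longest prefix already in the trie:
  "nvyle" → 5 new (n, v, y, l, e)
  "nvylxd" → prefix "nvyl" already present; 2 new (x, d)
  "npiozrdkcvv" → prefix "n" already present; 10 new (p, i, o, z, r, d, k, c, v, v)
  "npiozus" → prefix "npioz" already present; 2 new (u, s)
  "npiozb" → prefix "npioz" already present; 1 new (b)
  "npiw" → prefix "npi" already present; 1 new (w)
  "ncpvdzt" → prefix "n" already present; 6 new (c, p, v, d, z, t)
  "npiozrdk" → prefix "npiozrdk" already present; 0 new (none)
  "npalds" → prefix "np" already present; 4 new (a, l, d, s)
Total nodes = 5 + 2 + 10 + 2 + 1 + 1 + 6 + 0 + 4 = 31

31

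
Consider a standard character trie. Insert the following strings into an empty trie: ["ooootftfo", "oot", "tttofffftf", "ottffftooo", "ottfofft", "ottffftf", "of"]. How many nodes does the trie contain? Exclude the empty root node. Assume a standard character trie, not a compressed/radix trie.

Trie structure (* marks end of a word):
(root)
├─ o
│  ├─ f *
│  ├─ o
│  │  ├─ o
│  │  │  └─ o
│  │  │     └─ t
│  │  │        └─ f
│  │  │           └─ t
│  │  │              └─ f
│  │  │                 └─ o *
│  │  └─ t *
│  └─ t
│     └─ t
│        └─ f
│           ├─ f
│           │  └─ f
│           │     └─ t
│           │        ├─ f *
│           │        └─ o
│           │           └─ o
│           │              └─ o *
│           └─ o
│              └─ f
│                 └─ f
│                    └─ t *
└─ t
   └─ t
      └─ t
         └─ o
            └─ f
               └─ f
                  └─ f
                     └─ f
                        └─ t
                           └─ f *
Counting every labelled node above: 35.

35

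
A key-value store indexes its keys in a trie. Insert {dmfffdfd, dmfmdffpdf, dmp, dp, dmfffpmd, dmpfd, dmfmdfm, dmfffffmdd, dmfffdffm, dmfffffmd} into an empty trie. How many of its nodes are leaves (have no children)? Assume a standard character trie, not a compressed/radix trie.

Leaves are exactly the stored words that no other stored word extends.
Those words: "dmfffdfd", "dmfffdffm", "dmfffffmdd", "dmfffpmd", "dmfmdffpdf", "dmfmdfm", "dmpfd", "dp"
Leaf count: 8

8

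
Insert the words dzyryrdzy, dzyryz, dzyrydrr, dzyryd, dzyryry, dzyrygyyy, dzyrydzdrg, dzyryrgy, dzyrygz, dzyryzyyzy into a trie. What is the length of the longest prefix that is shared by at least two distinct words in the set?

The deepest shared node is where two words last agree before diverging.
"dzyryd" and "dzyrydrr" agree on "dzyryd" (6 characters) before diverging; nothing deeper is shared.
Longest shared-prefix length: 6

6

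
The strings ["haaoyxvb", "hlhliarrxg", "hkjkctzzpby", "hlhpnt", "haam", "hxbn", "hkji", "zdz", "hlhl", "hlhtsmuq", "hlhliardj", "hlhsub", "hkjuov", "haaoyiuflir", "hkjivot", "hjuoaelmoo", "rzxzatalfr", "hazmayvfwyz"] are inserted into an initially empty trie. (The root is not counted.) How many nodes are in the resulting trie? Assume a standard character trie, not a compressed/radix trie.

For each word, the new-node count is its length minus the longest prefix already in the trie:
  "haaoyxvb" → 8 new (h, a, a, o, y, x, v, b)
  "hlhliarrxg" → prefix "h" already present; 9 new (l, h, l, i, a, r, r, x, g)
  "hkjkctzzpby" → prefix "h" already present; 10 new (k, j, k, c, t, z, z, p, b, y)
  "hlhpnt" → prefix "hlh" already present; 3 new (p, n, t)
  "haam" → prefix "haa" already present; 1 new (m)
  "hxbn" → prefix "h" already present; 3 new (x, b, n)
  "hkji" → prefix "hkj" already present; 1 new (i)
  "zdz" → 3 new (z, d, z)
  "hlhl" → prefix "hlhl" already present; 0 new (none)
  "hlhtsmuq" → prefix "hlh" already present; 5 new (t, s, m, u, q)
  "hlhliardj" → prefix "hlhliar" already present; 2 new (d, j)
  "hlhsub" → prefix "hlh" already present; 3 new (s, u, b)
  "hkjuov" → prefix "hkj" already present; 3 new (u, o, v)
  "haaoyiuflir" → prefix "haaoy" already present; 6 new (i, u, f, l, i, r)
  "hkjivot" → prefix "hkji" already present; 3 new (v, o, t)
  "hjuoaelmoo" → prefix "h" already present; 9 new (j, u, o, a, e, l, m, o, o)
  "rzxzatalfr" → 10 new (r, z, x, z, a, t, a, l, f, r)
  "hazmayvfwyz" → prefix "ha" already present; 9 new (z, m, a, y, v, f, w, y, z)
Total nodes = 8 + 9 + 10 + 3 + 1 + 3 + 1 + 3 + 0 + 5 + 2 + 3 + 3 + 6 + 3 + 9 + 10 + 9 = 88

88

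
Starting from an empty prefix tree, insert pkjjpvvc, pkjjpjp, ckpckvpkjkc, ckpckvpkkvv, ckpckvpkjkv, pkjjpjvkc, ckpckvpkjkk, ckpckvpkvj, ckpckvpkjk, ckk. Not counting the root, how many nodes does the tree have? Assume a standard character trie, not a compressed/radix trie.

32

Trie structure (* marks end of a word):
(root)
├─ c
│  └─ k
│     ├─ k *
│     └─ p
│        └─ c
│           └─ k
│              └─ v
│                 └─ p
│                    └─ k
│                       ├─ j
│                       │  └─ k *
│                       │     ├─ c *
│                       │     ├─ k *
│                       │     └─ v *
│                       ├─ k
│                       │  └─ v
│                       │     └─ v *
│                       └─ v
│                          └─ j *
└─ p
   └─ k
      └─ j
         └─ j
            └─ p
               ├─ j
               │  ├─ p *
               │  └─ v
               │     └─ k
               │        └─ c *
               └─ v
                  └─ v
                     └─ c *
Counting every labelled node above: 32.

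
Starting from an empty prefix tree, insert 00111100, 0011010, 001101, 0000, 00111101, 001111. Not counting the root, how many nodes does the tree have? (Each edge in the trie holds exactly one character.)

Trie structure (* marks end of a word):
(root)
└─ 0
   └─ 0
      ├─ 0
      │  └─ 0 *
      └─ 1
         └─ 1
            ├─ 0
            │  └─ 1 *
            │     └─ 0 *
            └─ 1
               └─ 1 *
                  └─ 0
                     ├─ 0 *
                     └─ 1 *
Counting every labelled node above: 14.

14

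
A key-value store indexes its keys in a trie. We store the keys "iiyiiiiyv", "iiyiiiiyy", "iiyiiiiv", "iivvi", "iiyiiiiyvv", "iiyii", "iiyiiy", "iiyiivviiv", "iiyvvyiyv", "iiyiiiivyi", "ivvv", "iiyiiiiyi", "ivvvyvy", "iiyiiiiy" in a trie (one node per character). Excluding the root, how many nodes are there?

36

Insert word by word; a character creates a node only if that edge doesn't already exist:
  "iiyiiiiyv" → 9 new (i, i, y, i, i, i, i, y, v)
  "iiyiiiiyy" → prefix "iiyiiiiy" already present; 1 new (y)
  "iiyiiiiv" → prefix "iiyiiii" already present; 1 new (v)
  "iivvi" → prefix "ii" already present; 3 new (v, v, i)
  "iiyiiiiyvv" → prefix "iiyiiiiyv" already present; 1 new (v)
  "iiyii" → prefix "iiyii" already present; 0 new (none)
  "iiyiiy" → prefix "iiyii" already present; 1 new (y)
  "iiyiivviiv" → prefix "iiyii" already present; 5 new (v, v, i, i, v)
  "iiyvvyiyv" → prefix "iiy" already present; 6 new (v, v, y, i, y, v)
  "iiyiiiivyi" → prefix "iiyiiiiv" already present; 2 new (y, i)
  "ivvv" → prefix "i" already present; 3 new (v, v, v)
  "iiyiiiiyi" → prefix "iiyiiiiy" already present; 1 new (i)
  "ivvvyvy" → prefix "ivvv" already present; 3 new (y, v, y)
  "iiyiiiiy" → prefix "iiyiiiiy" already present; 0 new (none)
Total nodes = 9 + 1 + 1 + 3 + 1 + 0 + 1 + 5 + 6 + 2 + 3 + 1 + 3 + 0 = 36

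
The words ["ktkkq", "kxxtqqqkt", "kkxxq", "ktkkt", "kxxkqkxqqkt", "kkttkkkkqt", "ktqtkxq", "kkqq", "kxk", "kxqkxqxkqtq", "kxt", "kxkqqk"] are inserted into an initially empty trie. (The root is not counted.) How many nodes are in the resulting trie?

55

Trace insertions, counting only characters that open a new branch:
  "ktkkq" → 5 new (k, t, k, k, q)
  "kxxtqqqkt" → prefix "k" already present; 8 new (x, x, t, q, q, q, k, t)
  "kkxxq" → prefix "k" already present; 4 new (k, x, x, q)
  "ktkkt" → prefix "ktkk" already present; 1 new (t)
  "kxxkqkxqqkt" → prefix "kxx" already present; 8 new (k, q, k, x, q, q, k, t)
  "kkttkkkkqt" → prefix "kk" already present; 8 new (t, t, k, k, k, k, q, t)
  "ktqtkxq" → prefix "kt" already present; 5 new (q, t, k, x, q)
  "kkqq" → prefix "kk" already present; 2 new (q, q)
  "kxk" → prefix "kx" already present; 1 new (k)
  "kxqkxqxkqtq" → prefix "kx" already present; 9 new (q, k, x, q, x, k, q, t, q)
  "kxt" → prefix "kx" already present; 1 new (t)
  "kxkqqk" → prefix "kxk" already present; 3 new (q, q, k)
Total nodes = 5 + 8 + 4 + 1 + 8 + 8 + 5 + 2 + 1 + 9 + 1 + 3 = 55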